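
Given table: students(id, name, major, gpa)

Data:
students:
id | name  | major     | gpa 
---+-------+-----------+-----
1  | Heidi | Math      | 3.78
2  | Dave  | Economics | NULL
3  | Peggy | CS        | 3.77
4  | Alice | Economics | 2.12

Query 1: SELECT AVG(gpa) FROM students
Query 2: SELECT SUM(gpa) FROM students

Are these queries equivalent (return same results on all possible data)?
No, not equivalent

Query 1 returns: [(3.223333333333333,)]
Query 2 returns: [(9.67,)]

Reason: AVG vs SUM give different aggregate values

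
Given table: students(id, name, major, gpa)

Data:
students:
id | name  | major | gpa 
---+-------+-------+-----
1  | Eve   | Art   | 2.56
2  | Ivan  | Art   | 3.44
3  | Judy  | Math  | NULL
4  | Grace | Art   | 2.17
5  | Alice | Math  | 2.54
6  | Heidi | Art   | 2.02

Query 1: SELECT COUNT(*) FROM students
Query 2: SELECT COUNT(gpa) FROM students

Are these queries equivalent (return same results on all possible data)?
No, not equivalent

Query 1 returns: [(6,)]
Query 2 returns: [(5,)]

Reason: COUNT(*) includes NULLs, COUNT(column) excludes them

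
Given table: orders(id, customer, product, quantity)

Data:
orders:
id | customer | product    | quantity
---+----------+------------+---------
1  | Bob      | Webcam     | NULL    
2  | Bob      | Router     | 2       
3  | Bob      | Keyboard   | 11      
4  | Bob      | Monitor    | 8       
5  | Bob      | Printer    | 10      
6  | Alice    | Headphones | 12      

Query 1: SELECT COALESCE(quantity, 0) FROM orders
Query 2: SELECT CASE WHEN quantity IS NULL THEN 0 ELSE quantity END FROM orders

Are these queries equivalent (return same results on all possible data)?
Yes, equivalent

Both queries return: [(0,), (2,), (8,), (10,), (11,), (12,)]

Reason: COALESCE vs CASE for NULL handling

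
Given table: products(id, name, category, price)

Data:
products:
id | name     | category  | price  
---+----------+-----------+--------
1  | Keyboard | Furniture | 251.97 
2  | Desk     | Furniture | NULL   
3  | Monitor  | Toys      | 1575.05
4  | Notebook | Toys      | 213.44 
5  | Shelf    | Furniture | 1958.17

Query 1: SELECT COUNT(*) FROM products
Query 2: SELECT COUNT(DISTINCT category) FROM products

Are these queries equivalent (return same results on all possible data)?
No, not equivalent

Query 1 returns: [(5,)]
Query 2 returns: [(2,)]

Reason: COUNT(*) counts rows, COUNT(DISTINCT category) counts unique categorys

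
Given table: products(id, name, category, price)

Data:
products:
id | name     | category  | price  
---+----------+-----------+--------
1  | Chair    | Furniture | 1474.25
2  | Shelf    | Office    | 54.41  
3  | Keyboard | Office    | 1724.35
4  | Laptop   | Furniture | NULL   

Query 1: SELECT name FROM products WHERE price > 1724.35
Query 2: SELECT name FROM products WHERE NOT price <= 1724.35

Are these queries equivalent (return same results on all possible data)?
Yes, equivalent

Both queries return: []

Reason: Both filter price > 1724.35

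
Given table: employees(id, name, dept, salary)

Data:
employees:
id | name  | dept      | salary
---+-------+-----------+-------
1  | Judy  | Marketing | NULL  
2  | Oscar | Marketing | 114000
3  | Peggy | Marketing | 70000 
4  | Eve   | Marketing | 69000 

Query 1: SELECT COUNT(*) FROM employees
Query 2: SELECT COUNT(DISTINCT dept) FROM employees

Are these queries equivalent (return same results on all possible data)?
No, not equivalent

Query 1 returns: [(4,)]
Query 2 returns: [(1,)]

Reason: COUNT(*) counts rows, COUNT(DISTINCT dept) counts unique depts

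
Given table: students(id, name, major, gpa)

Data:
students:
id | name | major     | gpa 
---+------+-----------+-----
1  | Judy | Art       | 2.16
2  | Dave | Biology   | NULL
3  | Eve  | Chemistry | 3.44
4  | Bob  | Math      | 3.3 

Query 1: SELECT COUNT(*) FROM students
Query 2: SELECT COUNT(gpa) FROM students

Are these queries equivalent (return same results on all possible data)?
No, not equivalent

Query 1 returns: [(4,)]
Query 2 returns: [(3,)]

Reason: COUNT(*) includes NULLs, COUNT(column) excludes them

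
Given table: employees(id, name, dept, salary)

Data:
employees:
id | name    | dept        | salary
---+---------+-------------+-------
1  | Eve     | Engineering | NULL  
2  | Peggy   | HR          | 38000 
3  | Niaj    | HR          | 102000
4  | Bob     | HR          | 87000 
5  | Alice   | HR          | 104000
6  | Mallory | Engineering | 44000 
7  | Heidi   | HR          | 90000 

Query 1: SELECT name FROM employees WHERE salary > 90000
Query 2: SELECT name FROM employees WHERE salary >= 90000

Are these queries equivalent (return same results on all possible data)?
No, not equivalent

Query 1 returns: [('Niaj',), ('Alice',)]
Query 2 returns: [('Niaj',), ('Alice',), ('Heidi',)]

Reason: > vs >= gives different results when salary = 90000 exists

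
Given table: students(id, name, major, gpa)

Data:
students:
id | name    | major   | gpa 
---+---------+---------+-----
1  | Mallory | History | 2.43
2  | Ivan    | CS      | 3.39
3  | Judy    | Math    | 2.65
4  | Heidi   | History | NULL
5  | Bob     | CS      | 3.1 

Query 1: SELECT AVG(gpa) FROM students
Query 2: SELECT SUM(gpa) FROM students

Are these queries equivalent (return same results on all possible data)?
No, not equivalent

Query 1 returns: [(2.8925,)]
Query 2 returns: [(11.57,)]

Reason: AVG vs SUM give different aggregate values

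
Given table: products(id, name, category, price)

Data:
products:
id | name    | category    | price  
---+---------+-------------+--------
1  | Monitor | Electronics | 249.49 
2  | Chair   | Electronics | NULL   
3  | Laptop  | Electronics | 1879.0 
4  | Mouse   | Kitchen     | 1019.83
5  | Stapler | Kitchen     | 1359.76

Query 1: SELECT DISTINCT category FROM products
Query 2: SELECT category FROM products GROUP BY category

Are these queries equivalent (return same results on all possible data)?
Yes, equivalent

Both queries return: [('Electronics',), ('Kitchen',)]

Reason: Both get unique categorys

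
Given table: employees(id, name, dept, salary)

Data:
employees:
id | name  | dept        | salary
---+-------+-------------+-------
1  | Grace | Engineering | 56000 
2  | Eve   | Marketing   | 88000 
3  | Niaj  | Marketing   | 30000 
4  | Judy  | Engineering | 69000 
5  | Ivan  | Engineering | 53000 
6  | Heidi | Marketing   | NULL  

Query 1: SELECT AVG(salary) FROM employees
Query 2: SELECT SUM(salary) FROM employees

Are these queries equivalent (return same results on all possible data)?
No, not equivalent

Query 1 returns: [(59200.0,)]
Query 2 returns: [(296000,)]

Reason: AVG vs SUM give different aggregate values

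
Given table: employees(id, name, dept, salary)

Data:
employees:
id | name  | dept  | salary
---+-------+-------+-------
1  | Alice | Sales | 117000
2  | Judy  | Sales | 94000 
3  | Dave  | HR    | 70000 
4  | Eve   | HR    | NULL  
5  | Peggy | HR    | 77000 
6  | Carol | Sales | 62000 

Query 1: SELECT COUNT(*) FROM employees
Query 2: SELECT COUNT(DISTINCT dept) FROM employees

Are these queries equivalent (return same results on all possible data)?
No, not equivalent

Query 1 returns: [(6,)]
Query 2 returns: [(2,)]

Reason: COUNT(*) counts rows, COUNT(DISTINCT dept) counts unique depts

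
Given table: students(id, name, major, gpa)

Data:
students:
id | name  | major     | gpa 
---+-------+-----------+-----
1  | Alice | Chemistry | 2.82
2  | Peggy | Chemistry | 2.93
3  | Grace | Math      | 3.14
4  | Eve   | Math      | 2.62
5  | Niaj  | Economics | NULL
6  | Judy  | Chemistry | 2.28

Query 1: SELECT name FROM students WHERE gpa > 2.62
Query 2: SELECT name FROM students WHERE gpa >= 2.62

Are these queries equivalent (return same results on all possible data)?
No, not equivalent

Query 1 returns: [('Alice',), ('Peggy',), ('Grace',)]
Query 2 returns: [('Alice',), ('Peggy',), ('Grace',), ('Eve',)]

Reason: > vs >= gives different results when gpa = 2.62 exists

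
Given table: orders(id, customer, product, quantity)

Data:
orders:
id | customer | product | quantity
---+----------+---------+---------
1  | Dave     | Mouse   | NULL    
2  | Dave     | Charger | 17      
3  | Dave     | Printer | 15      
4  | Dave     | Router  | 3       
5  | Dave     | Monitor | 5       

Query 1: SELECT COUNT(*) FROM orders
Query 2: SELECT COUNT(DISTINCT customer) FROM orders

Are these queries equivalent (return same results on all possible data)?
No, not equivalent

Query 1 returns: [(5,)]
Query 2 returns: [(1,)]

Reason: COUNT(*) counts rows, COUNT(DISTINCT customer) counts unique customers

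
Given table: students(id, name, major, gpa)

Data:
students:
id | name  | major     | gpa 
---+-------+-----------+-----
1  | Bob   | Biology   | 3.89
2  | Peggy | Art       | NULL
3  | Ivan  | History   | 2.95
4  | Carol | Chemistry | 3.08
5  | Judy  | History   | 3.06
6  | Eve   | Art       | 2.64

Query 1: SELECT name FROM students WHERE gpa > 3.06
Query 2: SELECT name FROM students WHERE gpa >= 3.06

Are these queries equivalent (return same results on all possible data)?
No, not equivalent

Query 1 returns: [('Bob',), ('Carol',)]
Query 2 returns: [('Bob',), ('Carol',), ('Judy',)]

Reason: > vs >= gives different results when gpa = 3.06 exists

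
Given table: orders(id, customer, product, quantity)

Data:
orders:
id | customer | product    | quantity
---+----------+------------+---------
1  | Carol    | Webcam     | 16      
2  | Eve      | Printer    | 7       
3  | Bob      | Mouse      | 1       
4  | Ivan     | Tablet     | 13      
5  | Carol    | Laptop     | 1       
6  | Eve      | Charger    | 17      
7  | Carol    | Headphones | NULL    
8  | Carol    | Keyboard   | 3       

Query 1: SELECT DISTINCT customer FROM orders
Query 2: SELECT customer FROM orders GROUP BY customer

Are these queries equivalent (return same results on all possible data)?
Yes, equivalent

Both queries return: [('Bob',), ('Carol',), ('Eve',), ('Ivan',)]

Reason: Both get unique customers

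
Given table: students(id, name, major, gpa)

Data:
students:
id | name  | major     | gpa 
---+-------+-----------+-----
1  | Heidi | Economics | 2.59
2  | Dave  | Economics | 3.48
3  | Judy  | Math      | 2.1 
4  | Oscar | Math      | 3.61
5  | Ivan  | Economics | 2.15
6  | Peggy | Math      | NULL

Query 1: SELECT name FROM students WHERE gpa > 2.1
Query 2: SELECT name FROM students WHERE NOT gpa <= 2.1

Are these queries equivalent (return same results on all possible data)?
Yes, equivalent

Both queries return: [('Dave',), ('Heidi',), ('Ivan',), ('Oscar',)]

Reason: Both filter gpa > 2.1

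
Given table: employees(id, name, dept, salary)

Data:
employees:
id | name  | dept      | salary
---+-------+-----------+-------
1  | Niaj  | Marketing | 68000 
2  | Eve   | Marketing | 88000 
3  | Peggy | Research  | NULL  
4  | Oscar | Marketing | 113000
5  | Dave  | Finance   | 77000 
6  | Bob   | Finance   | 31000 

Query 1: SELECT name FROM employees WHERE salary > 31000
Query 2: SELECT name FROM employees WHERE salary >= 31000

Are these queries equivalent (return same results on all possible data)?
No, not equivalent

Query 1 returns: [('Niaj',), ('Eve',), ('Oscar',), ('Dave',)]
Query 2 returns: [('Niaj',), ('Eve',), ('Oscar',), ('Dave',), ('Bob',)]

Reason: > vs >= gives different results when salary = 31000 exists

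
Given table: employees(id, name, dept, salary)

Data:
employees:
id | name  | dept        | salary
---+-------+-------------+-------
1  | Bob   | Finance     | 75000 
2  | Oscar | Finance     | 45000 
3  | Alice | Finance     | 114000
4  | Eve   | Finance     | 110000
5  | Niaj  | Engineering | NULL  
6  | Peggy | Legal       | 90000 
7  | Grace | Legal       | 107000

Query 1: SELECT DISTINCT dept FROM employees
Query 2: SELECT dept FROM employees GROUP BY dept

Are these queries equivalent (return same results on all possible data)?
Yes, equivalent

Both queries return: [('Engineering',), ('Finance',), ('Legal',)]

Reason: Both get unique depts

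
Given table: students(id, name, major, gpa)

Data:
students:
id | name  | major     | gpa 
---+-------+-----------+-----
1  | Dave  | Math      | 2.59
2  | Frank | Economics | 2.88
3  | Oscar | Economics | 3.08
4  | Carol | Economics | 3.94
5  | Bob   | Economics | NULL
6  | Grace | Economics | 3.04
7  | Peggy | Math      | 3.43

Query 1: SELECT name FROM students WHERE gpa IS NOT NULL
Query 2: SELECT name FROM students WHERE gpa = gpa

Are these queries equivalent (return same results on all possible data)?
Yes, equivalent

Both queries return: [('Carol',), ('Dave',), ('Frank',), ('Grace',), ('Oscar',), ('Peggy',)]

Reason: IS NOT NULL vs self-equality (both exclude NULLs)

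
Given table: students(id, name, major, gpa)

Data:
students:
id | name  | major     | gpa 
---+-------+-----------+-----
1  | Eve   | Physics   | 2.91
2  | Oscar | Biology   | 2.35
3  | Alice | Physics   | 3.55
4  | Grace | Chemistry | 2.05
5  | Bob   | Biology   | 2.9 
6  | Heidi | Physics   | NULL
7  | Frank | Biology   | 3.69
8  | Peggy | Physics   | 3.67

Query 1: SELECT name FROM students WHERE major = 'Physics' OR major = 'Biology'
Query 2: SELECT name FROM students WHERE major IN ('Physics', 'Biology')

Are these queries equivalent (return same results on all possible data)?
Yes, equivalent

Both queries return: [('Alice',), ('Bob',), ('Eve',), ('Frank',), ('Heidi',), ('Oscar',), ('Peggy',)]

Reason: OR vs IN are equivalent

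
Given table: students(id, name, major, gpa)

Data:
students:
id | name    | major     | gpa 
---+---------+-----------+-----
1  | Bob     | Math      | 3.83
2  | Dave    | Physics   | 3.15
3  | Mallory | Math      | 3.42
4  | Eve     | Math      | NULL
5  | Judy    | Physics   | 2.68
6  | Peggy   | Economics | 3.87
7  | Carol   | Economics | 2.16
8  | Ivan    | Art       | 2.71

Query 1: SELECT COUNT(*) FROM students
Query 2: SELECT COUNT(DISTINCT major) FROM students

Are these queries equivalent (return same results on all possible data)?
No, not equivalent

Query 1 returns: [(8,)]
Query 2 returns: [(4,)]

Reason: COUNT(*) counts rows, COUNT(DISTINCT major) counts unique majors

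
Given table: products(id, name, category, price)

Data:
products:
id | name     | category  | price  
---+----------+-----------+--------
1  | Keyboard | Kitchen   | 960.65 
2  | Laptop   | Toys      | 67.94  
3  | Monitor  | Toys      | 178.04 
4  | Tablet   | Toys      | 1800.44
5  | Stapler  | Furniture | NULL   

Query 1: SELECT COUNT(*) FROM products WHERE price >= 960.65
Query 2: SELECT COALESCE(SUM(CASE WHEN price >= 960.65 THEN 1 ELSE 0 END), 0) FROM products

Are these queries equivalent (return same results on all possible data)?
Yes, equivalent

Both queries return: [(2,)]

Reason: COUNT with WHERE vs conditional SUM (COALESCE handles empty-table NULL)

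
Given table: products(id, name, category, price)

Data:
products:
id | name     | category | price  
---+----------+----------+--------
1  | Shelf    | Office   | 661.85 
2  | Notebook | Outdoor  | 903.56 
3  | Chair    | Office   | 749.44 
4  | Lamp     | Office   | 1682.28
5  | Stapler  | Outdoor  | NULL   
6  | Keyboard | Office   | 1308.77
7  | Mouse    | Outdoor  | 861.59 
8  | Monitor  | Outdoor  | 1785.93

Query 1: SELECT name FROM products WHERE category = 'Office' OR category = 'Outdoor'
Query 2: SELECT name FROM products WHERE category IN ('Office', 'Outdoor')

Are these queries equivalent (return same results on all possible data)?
Yes, equivalent

Both queries return: [('Chair',), ('Keyboard',), ('Lamp',), ('Monitor',), ('Mouse',), ('Notebook',), ('Shelf',), ('Stapler',)]

Reason: OR vs IN are equivalent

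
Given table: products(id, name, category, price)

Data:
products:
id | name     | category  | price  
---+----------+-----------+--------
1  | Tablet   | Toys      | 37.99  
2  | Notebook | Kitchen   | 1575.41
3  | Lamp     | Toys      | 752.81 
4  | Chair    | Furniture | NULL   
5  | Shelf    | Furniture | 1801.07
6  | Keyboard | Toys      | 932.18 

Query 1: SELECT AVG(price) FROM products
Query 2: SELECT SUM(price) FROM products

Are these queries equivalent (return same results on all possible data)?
No, not equivalent

Query 1 returns: [(1019.892,)]
Query 2 returns: [(5099.46,)]

Reason: AVG vs SUM give different aggregate values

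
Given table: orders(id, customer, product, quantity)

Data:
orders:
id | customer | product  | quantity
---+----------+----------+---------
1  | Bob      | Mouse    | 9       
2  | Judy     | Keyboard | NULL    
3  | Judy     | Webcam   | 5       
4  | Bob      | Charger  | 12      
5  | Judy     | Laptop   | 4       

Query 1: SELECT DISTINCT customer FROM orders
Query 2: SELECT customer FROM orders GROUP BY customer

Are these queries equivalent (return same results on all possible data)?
Yes, equivalent

Both queries return: [('Bob',), ('Judy',)]

Reason: Both get unique customers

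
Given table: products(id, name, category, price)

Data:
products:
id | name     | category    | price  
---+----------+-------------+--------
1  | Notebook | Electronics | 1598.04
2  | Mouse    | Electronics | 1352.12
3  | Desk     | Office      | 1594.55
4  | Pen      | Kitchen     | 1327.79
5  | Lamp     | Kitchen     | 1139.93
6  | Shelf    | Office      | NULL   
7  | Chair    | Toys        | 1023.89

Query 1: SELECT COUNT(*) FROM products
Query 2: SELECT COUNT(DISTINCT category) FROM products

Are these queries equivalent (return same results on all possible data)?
No, not equivalent

Query 1 returns: [(7,)]
Query 2 returns: [(4,)]

Reason: COUNT(*) counts rows, COUNT(DISTINCT category) counts unique categorys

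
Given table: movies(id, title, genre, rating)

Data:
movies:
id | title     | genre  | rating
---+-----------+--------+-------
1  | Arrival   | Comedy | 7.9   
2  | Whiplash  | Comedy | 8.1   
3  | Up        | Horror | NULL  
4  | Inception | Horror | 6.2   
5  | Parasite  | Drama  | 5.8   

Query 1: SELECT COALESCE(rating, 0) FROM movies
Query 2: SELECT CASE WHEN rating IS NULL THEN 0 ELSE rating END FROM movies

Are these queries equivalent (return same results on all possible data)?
Yes, equivalent

Both queries return: [(0,), (5.8,), (6.2,), (7.9,), (8.1,)]

Reason: COALESCE vs CASE for NULL handling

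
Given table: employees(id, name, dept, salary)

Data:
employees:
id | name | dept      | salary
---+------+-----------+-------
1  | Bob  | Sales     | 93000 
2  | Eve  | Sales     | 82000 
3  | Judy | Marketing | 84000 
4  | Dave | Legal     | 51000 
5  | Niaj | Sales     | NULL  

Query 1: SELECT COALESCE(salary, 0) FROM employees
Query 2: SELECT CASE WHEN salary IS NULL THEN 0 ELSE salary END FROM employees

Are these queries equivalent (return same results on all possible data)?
Yes, equivalent

Both queries return: [(0,), (51000,), (82000,), (84000,), (93000,)]

Reason: COALESCE vs CASE for NULL handling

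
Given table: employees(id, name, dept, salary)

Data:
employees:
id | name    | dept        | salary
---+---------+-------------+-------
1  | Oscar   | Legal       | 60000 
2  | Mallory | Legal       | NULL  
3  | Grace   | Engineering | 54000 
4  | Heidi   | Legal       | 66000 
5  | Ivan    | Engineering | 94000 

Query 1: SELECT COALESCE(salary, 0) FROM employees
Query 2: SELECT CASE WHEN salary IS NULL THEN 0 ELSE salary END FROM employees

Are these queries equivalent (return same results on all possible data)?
Yes, equivalent

Both queries return: [(0,), (54000,), (60000,), (66000,), (94000,)]

Reason: COALESCE vs CASE for NULL handling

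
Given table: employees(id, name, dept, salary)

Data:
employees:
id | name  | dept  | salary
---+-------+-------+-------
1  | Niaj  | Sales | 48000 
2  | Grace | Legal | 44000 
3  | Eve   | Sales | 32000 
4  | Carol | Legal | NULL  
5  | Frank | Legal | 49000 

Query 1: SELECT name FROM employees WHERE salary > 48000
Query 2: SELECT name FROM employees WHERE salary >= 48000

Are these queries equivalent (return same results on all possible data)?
No, not equivalent

Query 1 returns: [('Frank',)]
Query 2 returns: [('Niaj',), ('Frank',)]

Reason: > vs >= gives different results when salary = 48000 exists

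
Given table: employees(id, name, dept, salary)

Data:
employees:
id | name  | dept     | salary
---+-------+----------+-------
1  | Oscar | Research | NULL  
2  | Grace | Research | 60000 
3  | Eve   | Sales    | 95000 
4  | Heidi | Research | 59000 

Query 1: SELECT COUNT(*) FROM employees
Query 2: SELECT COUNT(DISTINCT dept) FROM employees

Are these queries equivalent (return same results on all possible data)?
No, not equivalent

Query 1 returns: [(4,)]
Query 2 returns: [(2,)]

Reason: COUNT(*) counts rows, COUNT(DISTINCT dept) counts unique depts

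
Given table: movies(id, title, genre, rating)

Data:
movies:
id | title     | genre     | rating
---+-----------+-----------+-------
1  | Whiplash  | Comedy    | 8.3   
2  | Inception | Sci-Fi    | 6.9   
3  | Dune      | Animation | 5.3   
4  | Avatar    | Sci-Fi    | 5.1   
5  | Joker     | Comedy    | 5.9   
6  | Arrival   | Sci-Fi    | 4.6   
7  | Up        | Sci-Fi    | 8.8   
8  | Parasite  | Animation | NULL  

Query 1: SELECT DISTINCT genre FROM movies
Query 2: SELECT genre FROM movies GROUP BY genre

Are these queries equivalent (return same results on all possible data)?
Yes, equivalent

Both queries return: [('Animation',), ('Comedy',), ('Sci-Fi',)]

Reason: Both get unique genres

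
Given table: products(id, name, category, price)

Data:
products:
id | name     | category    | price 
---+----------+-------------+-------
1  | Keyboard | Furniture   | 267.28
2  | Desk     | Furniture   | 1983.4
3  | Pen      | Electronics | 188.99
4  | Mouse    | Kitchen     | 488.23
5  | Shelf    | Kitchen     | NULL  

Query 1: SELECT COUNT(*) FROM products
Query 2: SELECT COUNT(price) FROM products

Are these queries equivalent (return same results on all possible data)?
No, not equivalent

Query 1 returns: [(5,)]
Query 2 returns: [(4,)]

Reason: COUNT(*) includes NULLs, COUNT(column) excludes them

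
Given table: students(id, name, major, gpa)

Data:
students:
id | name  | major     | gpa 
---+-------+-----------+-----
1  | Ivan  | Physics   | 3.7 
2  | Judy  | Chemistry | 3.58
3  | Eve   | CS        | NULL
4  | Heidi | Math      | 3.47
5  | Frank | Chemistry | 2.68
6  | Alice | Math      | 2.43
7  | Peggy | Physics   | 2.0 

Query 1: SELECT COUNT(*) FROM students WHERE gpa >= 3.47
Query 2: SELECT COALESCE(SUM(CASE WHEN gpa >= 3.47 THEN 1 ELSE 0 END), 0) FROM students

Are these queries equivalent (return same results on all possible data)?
Yes, equivalent

Both queries return: [(3,)]

Reason: COUNT with WHERE vs conditional SUM (COALESCE handles empty-table NULL)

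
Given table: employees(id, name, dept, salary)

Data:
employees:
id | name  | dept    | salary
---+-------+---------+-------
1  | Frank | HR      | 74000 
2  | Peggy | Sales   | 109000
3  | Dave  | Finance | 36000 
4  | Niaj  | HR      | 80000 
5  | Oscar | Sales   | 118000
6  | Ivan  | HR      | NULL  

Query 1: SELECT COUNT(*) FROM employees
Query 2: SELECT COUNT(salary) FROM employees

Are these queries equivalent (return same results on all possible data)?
No, not equivalent

Query 1 returns: [(6,)]
Query 2 returns: [(5,)]

Reason: COUNT(*) includes NULLs, COUNT(column) excludes them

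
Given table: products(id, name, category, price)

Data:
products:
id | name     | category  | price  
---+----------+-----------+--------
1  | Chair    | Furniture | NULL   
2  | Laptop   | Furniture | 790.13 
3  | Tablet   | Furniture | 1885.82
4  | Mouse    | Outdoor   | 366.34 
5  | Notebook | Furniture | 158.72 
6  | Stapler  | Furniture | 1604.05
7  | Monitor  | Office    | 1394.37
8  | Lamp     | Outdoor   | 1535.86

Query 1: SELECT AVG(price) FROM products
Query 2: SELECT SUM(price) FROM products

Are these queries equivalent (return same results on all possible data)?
No, not equivalent

Query 1 returns: [(1105.0414285714285,)]
Query 2 returns: [(7735.29,)]

Reason: AVG vs SUM give different aggregate values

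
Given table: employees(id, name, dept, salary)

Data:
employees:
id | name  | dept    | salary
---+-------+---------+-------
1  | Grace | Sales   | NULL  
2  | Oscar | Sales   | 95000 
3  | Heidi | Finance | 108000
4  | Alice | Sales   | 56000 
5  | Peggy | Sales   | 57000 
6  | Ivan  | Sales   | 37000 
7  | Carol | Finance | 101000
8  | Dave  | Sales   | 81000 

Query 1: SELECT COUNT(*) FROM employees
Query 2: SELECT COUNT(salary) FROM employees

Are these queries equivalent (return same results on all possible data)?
No, not equivalent

Query 1 returns: [(8,)]
Query 2 returns: [(7,)]

Reason: COUNT(*) includes NULLs, COUNT(column) excludes them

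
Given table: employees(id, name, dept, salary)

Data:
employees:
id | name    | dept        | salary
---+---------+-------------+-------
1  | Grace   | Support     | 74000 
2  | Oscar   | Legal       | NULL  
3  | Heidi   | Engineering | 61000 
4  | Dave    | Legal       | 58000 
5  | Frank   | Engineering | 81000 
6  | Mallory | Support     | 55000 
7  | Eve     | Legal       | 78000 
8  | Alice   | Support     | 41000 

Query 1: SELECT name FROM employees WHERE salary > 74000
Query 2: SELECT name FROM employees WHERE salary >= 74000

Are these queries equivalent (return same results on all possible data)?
No, not equivalent

Query 1 returns: [('Frank',), ('Eve',)]
Query 2 returns: [('Grace',), ('Frank',), ('Eve',)]

Reason: > vs >= gives different results when salary = 74000 exists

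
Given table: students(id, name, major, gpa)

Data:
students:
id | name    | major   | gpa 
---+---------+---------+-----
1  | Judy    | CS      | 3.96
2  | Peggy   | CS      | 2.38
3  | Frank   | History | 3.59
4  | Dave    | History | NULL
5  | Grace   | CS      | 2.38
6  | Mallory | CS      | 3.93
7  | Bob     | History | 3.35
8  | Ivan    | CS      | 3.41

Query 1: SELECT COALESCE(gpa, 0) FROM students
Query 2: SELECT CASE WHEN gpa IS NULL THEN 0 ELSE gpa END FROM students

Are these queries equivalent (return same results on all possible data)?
Yes, equivalent

Both queries return: [(0,), (2.38,), (2.38,), (3.35,), (3.41,), (3.59,), (3.93,), (3.96,)]

Reason: COALESCE vs CASE for NULL handling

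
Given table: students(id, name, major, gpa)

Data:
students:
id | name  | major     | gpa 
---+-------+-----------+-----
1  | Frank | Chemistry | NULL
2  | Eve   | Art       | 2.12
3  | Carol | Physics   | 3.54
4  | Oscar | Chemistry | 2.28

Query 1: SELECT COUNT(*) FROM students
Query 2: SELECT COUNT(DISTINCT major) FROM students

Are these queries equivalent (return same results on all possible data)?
No, not equivalent

Query 1 returns: [(4,)]
Query 2 returns: [(3,)]

Reason: COUNT(*) counts rows, COUNT(DISTINCT major) counts unique majors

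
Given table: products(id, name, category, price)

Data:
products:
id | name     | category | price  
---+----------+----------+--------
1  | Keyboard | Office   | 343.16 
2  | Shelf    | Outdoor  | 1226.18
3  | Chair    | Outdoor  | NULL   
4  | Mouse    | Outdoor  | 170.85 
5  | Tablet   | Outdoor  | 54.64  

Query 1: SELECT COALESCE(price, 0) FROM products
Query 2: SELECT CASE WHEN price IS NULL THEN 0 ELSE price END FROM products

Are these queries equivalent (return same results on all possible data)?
Yes, equivalent

Both queries return: [(0,), (54.64,), (170.85,), (343.16,), (1226.18,)]

Reason: COALESCE vs CASE for NULL handling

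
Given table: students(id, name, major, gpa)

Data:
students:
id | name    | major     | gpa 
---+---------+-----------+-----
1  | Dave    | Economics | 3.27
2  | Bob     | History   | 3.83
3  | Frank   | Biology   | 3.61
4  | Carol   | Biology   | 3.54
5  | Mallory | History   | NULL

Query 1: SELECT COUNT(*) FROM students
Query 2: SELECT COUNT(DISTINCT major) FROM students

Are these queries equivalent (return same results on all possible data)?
No, not equivalent

Query 1 returns: [(5,)]
Query 2 returns: [(3,)]

Reason: COUNT(*) counts rows, COUNT(DISTINCT major) counts unique majors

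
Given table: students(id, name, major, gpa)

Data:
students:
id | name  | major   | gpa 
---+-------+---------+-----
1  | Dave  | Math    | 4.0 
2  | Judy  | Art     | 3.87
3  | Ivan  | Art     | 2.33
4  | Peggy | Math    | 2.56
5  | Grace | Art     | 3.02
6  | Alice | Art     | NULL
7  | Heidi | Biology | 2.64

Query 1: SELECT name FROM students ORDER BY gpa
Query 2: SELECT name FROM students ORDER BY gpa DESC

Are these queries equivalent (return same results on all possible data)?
No, not equivalent

Query 1 returns: [('Alice',), ('Ivan',), ('Peggy',), ('Heidi',), ('Grace',), ('Judy',), ('Dave',)]
Query 2 returns: [('Dave',), ('Judy',), ('Grace',), ('Heidi',), ('Peggy',), ('Ivan',), ('Alice',)]

Reason: ASC vs DESC gives opposite ordering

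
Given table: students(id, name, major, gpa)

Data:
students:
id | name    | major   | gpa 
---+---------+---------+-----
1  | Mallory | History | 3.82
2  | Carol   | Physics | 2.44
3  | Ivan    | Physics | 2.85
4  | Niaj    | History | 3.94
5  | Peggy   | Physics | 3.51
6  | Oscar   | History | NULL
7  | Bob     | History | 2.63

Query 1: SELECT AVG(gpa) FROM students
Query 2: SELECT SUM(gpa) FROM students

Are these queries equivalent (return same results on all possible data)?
No, not equivalent

Query 1 returns: [(3.198333333333333,)]
Query 2 returns: [(19.189999999999998,)]

Reason: AVG vs SUM give different aggregate values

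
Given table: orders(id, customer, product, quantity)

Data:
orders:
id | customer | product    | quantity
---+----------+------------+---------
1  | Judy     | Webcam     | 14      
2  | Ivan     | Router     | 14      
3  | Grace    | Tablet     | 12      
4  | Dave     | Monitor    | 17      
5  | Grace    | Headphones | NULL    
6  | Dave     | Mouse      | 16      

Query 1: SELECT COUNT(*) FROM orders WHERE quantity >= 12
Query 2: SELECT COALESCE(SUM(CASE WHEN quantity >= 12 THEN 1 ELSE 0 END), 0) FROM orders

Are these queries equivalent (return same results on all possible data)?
Yes, equivalent

Both queries return: [(5,)]

Reason: COUNT with WHERE vs conditional SUM (COALESCE handles empty-table NULL)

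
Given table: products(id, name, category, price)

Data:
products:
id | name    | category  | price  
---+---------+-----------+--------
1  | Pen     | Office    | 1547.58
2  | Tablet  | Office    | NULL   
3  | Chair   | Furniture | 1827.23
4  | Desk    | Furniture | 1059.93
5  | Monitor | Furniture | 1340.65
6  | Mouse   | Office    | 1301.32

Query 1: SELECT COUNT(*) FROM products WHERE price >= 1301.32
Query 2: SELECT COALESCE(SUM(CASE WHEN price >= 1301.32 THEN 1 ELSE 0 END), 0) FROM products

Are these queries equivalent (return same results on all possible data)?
Yes, equivalent

Both queries return: [(4,)]

Reason: COUNT with WHERE vs conditional SUM (COALESCE handles empty-table NULL)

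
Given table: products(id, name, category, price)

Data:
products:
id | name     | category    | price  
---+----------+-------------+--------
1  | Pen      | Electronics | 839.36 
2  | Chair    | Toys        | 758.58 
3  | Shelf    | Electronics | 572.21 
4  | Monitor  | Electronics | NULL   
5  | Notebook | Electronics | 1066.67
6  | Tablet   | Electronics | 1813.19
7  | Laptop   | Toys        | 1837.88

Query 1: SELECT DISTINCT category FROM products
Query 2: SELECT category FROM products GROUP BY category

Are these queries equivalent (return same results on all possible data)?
Yes, equivalent

Both queries return: [('Electronics',), ('Toys',)]

Reason: Both get unique categorys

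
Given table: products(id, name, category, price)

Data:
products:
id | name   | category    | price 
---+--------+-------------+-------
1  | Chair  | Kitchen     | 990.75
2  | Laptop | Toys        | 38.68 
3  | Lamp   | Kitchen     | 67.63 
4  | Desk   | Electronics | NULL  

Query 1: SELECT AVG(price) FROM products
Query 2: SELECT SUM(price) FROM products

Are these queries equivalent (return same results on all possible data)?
No, not equivalent

Query 1 returns: [(365.68666666666667,)]
Query 2 returns: [(1097.06,)]

Reason: AVG vs SUM give different aggregate values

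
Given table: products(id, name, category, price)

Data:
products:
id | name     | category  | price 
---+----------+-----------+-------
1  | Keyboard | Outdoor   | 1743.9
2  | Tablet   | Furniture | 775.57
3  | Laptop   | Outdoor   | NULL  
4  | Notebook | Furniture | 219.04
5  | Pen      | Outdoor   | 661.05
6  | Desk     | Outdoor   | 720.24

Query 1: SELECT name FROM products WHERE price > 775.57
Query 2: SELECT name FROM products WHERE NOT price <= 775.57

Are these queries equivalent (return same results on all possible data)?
Yes, equivalent

Both queries return: [('Keyboard',)]

Reason: Both filter price > 775.57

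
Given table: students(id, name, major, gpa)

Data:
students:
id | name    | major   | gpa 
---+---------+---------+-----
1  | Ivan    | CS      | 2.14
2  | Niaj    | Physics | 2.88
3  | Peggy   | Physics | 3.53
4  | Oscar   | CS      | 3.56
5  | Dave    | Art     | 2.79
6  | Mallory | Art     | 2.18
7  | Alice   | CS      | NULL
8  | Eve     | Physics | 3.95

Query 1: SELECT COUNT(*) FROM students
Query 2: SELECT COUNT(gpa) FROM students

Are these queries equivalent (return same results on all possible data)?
No, not equivalent

Query 1 returns: [(8,)]
Query 2 returns: [(7,)]

Reason: COUNT(*) includes NULLs, COUNT(column) excludes them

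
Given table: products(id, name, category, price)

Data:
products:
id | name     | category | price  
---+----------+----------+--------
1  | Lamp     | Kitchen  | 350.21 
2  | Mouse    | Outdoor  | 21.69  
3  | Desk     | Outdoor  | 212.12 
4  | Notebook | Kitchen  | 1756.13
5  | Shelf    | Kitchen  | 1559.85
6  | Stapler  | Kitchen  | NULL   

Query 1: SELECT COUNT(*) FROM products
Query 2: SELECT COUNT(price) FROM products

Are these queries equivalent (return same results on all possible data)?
No, not equivalent

Query 1 returns: [(6,)]
Query 2 returns: [(5,)]

Reason: COUNT(*) includes NULLs, COUNT(column) excludes them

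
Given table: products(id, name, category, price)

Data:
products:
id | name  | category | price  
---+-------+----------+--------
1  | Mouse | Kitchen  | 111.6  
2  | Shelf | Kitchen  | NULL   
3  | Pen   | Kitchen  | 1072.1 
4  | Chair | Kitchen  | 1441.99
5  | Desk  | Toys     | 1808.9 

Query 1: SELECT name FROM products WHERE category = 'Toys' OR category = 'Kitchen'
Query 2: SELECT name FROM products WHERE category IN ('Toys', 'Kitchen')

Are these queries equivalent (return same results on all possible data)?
Yes, equivalent

Both queries return: [('Chair',), ('Desk',), ('Mouse',), ('Pen',), ('Shelf',)]

Reason: OR vs IN are equivalent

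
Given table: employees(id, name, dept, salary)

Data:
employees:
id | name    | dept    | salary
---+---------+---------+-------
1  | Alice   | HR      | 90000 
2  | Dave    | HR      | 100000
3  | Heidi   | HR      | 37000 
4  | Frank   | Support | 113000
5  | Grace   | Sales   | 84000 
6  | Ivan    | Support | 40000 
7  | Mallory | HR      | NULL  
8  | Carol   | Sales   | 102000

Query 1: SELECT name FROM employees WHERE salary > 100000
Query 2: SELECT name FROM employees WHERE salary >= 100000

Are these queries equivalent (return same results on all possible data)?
No, not equivalent

Query 1 returns: [('Frank',), ('Carol',)]
Query 2 returns: [('Dave',), ('Frank',), ('Carol',)]

Reason: > vs >= gives different results when salary = 100000 exists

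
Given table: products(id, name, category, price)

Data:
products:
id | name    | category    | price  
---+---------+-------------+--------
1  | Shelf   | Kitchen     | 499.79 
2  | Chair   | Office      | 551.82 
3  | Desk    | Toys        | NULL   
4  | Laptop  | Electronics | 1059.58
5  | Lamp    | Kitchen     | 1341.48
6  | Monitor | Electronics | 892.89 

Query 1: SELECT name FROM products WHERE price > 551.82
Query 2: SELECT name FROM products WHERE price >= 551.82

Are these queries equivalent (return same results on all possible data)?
No, not equivalent

Query 1 returns: [('Laptop',), ('Lamp',), ('Monitor',)]
Query 2 returns: [('Chair',), ('Laptop',), ('Lamp',), ('Monitor',)]

Reason: > vs >= gives different results when price = 551.82 exists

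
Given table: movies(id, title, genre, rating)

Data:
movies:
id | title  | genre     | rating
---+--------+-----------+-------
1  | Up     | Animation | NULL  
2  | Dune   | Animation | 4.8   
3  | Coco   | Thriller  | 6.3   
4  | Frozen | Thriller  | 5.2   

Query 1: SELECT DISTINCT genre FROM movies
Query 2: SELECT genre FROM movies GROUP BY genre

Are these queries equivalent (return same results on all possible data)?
Yes, equivalent

Both queries return: [('Animation',), ('Thriller',)]

Reason: Both get unique genres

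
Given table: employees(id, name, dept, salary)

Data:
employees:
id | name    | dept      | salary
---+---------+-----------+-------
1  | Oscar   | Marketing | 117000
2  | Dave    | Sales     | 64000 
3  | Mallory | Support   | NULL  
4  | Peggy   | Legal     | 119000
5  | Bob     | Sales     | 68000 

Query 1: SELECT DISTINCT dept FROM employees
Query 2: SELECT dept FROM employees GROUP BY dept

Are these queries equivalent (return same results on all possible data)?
Yes, equivalent

Both queries return: [('Legal',), ('Marketing',), ('Sales',), ('Support',)]

Reason: Both get unique depts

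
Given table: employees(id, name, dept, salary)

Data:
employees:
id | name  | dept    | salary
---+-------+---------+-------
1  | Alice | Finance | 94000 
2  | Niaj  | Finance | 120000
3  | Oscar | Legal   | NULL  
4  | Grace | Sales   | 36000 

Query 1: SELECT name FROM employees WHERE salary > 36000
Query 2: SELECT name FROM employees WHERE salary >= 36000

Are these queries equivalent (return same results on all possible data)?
No, not equivalent

Query 1 returns: [('Alice',), ('Niaj',)]
Query 2 returns: [('Alice',), ('Niaj',), ('Grace',)]

Reason: > vs >= gives different results when salary = 36000 exists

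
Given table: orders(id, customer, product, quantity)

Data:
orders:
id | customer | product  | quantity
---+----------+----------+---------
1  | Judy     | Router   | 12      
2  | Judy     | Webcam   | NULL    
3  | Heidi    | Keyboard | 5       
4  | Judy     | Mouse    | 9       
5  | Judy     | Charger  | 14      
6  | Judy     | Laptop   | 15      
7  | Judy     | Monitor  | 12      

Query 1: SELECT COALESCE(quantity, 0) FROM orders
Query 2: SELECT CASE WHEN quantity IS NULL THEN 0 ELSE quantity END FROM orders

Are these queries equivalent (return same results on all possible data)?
Yes, equivalent

Both queries return: [(0,), (5,), (9,), (12,), (12,), (14,), (15,)]

Reason: COALESCE vs CASE for NULL handling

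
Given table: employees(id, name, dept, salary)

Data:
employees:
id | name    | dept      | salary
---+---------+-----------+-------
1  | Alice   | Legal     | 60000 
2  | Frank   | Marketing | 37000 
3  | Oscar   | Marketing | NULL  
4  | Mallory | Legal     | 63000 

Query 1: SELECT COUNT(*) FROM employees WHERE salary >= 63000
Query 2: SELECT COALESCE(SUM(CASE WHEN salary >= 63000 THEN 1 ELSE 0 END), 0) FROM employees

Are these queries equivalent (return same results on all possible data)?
Yes, equivalent

Both queries return: [(1,)]

Reason: COUNT with WHERE vs conditional SUM (COALESCE handles empty-table NULL)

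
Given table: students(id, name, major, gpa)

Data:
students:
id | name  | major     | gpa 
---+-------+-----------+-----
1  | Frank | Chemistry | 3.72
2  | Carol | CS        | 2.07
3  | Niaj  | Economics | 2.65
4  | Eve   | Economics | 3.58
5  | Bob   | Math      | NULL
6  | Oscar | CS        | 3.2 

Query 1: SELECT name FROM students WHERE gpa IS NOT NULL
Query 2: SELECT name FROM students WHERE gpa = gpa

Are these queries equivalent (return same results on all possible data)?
Yes, equivalent

Both queries return: [('Carol',), ('Eve',), ('Frank',), ('Niaj',), ('Oscar',)]

Reason: IS NOT NULL vs self-equality (both exclude NULLs)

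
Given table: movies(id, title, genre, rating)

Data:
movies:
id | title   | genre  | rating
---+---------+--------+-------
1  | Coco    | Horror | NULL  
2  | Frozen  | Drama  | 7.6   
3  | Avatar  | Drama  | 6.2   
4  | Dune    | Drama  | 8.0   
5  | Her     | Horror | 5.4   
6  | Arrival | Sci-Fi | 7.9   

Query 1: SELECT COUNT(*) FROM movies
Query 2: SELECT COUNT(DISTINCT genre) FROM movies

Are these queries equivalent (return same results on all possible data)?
No, not equivalent

Query 1 returns: [(6,)]
Query 2 returns: [(3,)]

Reason: COUNT(*) counts rows, COUNT(DISTINCT genre) counts unique genres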